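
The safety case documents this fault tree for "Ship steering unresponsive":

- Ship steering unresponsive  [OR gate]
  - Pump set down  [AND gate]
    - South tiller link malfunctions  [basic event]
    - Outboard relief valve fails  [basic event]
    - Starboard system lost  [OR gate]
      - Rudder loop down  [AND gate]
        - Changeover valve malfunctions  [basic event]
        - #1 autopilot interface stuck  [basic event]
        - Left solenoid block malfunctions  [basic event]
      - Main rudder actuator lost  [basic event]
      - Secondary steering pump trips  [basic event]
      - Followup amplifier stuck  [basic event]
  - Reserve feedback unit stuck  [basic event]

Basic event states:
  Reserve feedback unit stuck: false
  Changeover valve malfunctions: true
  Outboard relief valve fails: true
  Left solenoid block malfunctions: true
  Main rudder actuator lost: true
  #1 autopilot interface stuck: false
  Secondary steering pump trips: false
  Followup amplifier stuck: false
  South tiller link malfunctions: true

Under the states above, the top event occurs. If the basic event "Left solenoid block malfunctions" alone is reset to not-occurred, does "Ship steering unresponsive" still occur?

Yes

Counterfactual: set "Left solenoid block malfunctions" to not occurred.
Rudder loop down [AND]: Changeover valve malfunctions=occurs, #1 autopilot interface stuck=not, Left solenoid block malfunctions=not → not all inputs occur → does not occur.
Starboard system lost [OR]: Rudder loop down=not, Main rudder actuator lost=occurs, Secondary steering pump trips=not, Followup amplifier stuck=not → at least one input occurs → occurs.
Pump set down [AND]: South tiller link malfunctions=occurs, Outboard relief valve fails=occurs, Starboard system lost=occurs → all inputs occur → occurs.
Ship steering unresponsive [OR]: Pump set down=occurs, Reserve feedback unit stuck=not → at least one input occurs → occurs.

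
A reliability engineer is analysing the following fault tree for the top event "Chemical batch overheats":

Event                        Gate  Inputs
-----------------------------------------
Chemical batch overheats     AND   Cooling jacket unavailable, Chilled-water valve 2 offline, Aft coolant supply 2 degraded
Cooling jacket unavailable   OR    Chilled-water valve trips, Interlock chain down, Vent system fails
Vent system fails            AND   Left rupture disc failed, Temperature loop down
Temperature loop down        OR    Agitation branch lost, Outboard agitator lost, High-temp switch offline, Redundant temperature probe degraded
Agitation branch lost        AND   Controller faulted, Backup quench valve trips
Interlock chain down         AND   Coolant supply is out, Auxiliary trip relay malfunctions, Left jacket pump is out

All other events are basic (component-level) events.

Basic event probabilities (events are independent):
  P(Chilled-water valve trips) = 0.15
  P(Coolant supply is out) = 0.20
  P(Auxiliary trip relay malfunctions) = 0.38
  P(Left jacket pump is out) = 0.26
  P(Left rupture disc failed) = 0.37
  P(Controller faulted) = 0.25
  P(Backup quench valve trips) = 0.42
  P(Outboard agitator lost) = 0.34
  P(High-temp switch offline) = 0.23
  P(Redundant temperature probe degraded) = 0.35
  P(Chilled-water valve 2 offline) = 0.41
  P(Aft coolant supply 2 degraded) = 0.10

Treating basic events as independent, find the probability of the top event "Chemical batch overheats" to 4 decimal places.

P(Interlock chain down) [AND] = 0.20 × 0.38 × 0.26 = 0.019760
P(Agitation branch lost) [AND] = 0.25 × 0.42 = 0.105000
P(Temperature loop down) [OR] = 1 − (1−0.105000) × (1−0.34) × (1−0.23) × (1−0.35) = 0.704355
P(Vent system fails) [AND] = 0.37 × 0.704355 = 0.260611
P(Cooling jacket unavailable) [OR] = 1 − (1−0.15) × (1−0.019760) × (1−0.260611) = 0.383938
P(Chemical batch overheats) [AND] = 0.383938 × 0.41 × 0.10 = 0.015741
Rounded to 4 decimal places: P(Chemical batch overheats) ≈ 0.0157.

0.0157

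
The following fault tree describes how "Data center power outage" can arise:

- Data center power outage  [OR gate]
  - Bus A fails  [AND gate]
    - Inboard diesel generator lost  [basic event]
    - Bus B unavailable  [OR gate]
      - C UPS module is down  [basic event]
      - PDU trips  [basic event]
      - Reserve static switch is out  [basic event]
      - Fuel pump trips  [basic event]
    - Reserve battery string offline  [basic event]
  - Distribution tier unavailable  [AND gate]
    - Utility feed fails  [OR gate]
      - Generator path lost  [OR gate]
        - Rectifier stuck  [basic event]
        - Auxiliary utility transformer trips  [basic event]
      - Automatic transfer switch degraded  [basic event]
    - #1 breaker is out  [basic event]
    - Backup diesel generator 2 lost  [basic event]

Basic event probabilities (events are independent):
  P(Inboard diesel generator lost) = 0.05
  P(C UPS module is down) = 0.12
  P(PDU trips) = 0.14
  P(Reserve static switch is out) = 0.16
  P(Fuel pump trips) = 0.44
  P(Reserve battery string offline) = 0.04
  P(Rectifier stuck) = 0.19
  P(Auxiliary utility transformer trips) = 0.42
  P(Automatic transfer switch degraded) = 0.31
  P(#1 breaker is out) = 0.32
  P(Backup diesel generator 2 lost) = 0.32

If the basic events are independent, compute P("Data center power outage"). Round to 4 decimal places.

0.0704

P(Bus B unavailable) [OR] = 1 − (1−0.12) × (1−0.14) × (1−0.16) × (1−0.44) = 0.644001
P(Bus A fails) [AND] = 0.05 × 0.644001 × 0.04 = 0.001288
P(Generator path lost) [OR] = 1 − (1−0.19) × (1−0.42) = 0.530200
P(Utility feed fails) [OR] = 1 − (1−0.530200) × (1−0.31) = 0.675838
P(Distribution tier unavailable) [AND] = 0.675838 × 0.32 × 0.32 = 0.069206
P(Data center power outage) [OR] = 1 − (1−0.001288) × (1−0.069206) = 0.070405
Rounded to 4 decimal places: P(Data center power outage) ≈ 0.0704.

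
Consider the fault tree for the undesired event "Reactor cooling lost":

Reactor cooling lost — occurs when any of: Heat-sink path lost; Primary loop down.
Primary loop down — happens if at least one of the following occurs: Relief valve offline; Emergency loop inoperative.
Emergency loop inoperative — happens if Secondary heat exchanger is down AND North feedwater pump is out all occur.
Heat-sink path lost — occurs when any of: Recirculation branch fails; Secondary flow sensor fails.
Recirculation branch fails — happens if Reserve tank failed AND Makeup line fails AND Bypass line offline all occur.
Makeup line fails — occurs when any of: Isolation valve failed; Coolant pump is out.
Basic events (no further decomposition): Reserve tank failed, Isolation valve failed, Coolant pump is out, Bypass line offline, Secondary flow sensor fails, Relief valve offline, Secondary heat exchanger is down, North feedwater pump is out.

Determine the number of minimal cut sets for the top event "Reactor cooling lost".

5

Makeup line fails [OR]: union of children's cut sets → 2 cut set(s).
Recirculation branch fails [AND]: one cut set from each child combined → 1 × 2 × 1 = 2 cut set(s).
Heat-sink path lost [OR]: union of children's cut sets → 3 cut set(s).
Emergency loop inoperative [AND]: one cut set from each child combined → 1 × 1 = 1 cut set(s).
Primary loop down [OR]: union of children's cut sets → 2 cut set(s).
Reactor cooling lost [OR]: union of children's cut sets → 5 cut set(s).
Minimal cut sets: {Bypass line offline, Isolation valve failed, Reserve tank failed}; {Bypass line offline, Coolant pump is out, Reserve tank failed}; {Secondary flow sensor fails}; {Relief valve offline}; {North feedwater pump is out, Secondary heat exchanger is down}.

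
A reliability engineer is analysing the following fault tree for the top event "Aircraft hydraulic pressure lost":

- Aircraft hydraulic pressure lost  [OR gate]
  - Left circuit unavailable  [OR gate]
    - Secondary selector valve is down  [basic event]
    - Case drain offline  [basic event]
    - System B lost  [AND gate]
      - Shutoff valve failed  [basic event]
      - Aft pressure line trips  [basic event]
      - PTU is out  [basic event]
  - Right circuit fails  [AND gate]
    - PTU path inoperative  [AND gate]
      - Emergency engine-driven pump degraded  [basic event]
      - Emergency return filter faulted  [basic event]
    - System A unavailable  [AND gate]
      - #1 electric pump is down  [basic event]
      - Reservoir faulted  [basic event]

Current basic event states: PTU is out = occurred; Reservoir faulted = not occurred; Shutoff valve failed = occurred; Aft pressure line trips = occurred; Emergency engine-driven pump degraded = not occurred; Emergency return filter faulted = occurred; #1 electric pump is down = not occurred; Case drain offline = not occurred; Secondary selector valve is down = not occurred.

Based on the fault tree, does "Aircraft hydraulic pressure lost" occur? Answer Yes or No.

System B lost [AND]: Shutoff valve failed=occurs, Aft pressure line trips=occurs, PTU is out=occurs → all inputs occur → occurs.
Left circuit unavailable [OR]: Secondary selector valve is down=not, Case drain offline=not, System B lost=occurs → at least one input occurs → occurs.
PTU path inoperative [AND]: Emergency engine-driven pump degraded=not, Emergency return filter faulted=occurs → not all inputs occur → does not occur.
System A unavailable [AND]: #1 electric pump is down=not, Reservoir faulted=not → not all inputs occur → does not occur.
Right circuit fails [AND]: PTU path inoperative=not, System A unavailable=not → not all inputs occur → does not occur.
Aircraft hydraulic pressure lost [OR]: Left circuit unavailable=occurs, Right circuit fails=not → at least one input occurs → occurs.

Yes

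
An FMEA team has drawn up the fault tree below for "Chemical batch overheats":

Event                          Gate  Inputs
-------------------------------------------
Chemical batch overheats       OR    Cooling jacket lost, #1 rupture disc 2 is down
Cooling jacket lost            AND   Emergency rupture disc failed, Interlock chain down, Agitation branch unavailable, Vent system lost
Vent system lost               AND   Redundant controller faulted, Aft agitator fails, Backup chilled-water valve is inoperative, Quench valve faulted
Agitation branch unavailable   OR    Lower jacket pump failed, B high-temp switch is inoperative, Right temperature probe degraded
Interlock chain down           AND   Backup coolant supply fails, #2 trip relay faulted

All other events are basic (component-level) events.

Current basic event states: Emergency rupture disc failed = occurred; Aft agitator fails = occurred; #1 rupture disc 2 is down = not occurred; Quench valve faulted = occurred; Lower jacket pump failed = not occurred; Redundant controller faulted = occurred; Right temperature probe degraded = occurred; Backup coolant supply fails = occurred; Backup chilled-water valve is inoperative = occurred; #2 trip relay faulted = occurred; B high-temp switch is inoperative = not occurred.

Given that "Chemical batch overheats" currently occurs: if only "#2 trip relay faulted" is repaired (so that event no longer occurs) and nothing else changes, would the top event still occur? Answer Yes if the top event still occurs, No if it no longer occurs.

No

Counterfactual: set "#2 trip relay faulted" to not occurred.
Interlock chain down [AND]: Backup coolant supply fails=occurs, #2 trip relay faulted=not → not all inputs occur → does not occur.
Agitation branch unavailable [OR]: Lower jacket pump failed=not, B high-temp switch is inoperative=not, Right temperature probe degraded=occurs → at least one input occurs → occurs.
Vent system lost [AND]: Redundant controller faulted=occurs, Aft agitator fails=occurs, Backup chilled-water valve is inoperative=occurs, Quench valve faulted=occurs → all inputs occur → occurs.
Cooling jacket lost [AND]: Emergency rupture disc failed=occurs, Interlock chain down=not, Agitation branch unavailable=occurs, Vent system lost=occurs → not all inputs occur → does not occur.
Chemical batch overheats [OR]: Cooling jacket lost=not, #1 rupture disc 2 is down=not → no input occurs → does not occur.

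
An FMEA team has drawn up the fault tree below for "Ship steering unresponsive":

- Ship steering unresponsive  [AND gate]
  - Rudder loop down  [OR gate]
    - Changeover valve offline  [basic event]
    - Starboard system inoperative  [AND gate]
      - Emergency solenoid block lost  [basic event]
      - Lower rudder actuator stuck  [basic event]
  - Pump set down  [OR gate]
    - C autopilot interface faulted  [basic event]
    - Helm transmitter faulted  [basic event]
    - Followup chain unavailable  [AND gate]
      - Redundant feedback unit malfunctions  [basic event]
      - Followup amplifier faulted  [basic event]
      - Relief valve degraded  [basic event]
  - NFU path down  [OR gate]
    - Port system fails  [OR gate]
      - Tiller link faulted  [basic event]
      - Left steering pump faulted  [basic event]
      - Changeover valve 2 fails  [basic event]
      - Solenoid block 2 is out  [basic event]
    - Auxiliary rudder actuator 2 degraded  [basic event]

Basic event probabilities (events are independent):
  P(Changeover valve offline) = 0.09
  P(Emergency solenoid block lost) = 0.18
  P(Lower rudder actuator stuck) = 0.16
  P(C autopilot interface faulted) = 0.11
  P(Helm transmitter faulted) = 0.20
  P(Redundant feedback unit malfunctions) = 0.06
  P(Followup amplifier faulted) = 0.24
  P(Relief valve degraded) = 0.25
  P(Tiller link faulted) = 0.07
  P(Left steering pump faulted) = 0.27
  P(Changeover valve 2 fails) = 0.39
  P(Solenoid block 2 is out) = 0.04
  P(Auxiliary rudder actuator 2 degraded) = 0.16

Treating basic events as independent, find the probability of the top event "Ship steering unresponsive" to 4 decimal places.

0.0225

P(Starboard system inoperative) [AND] = 0.18 × 0.16 = 0.028800
P(Rudder loop down) [OR] = 1 − (1−0.09) × (1−0.028800) = 0.116208
P(Followup chain unavailable) [AND] = 0.06 × 0.24 × 0.25 = 0.003600
P(Pump set down) [OR] = 1 − (1−0.11) × (1−0.20) × (1−0.003600) = 0.290563
P(Port system fails) [OR] = 1 − (1−0.07) × (1−0.27) × (1−0.39) × (1−0.04) = 0.602436
P(NFU path down) [OR] = 1 − (1−0.602436) × (1−0.16) = 0.666046
P(Ship steering unresponsive) [AND] = 0.116208 × 0.290563 × 0.666046 = 0.022490
Rounded to 4 decimal places: P(Ship steering unresponsive) ≈ 0.0225.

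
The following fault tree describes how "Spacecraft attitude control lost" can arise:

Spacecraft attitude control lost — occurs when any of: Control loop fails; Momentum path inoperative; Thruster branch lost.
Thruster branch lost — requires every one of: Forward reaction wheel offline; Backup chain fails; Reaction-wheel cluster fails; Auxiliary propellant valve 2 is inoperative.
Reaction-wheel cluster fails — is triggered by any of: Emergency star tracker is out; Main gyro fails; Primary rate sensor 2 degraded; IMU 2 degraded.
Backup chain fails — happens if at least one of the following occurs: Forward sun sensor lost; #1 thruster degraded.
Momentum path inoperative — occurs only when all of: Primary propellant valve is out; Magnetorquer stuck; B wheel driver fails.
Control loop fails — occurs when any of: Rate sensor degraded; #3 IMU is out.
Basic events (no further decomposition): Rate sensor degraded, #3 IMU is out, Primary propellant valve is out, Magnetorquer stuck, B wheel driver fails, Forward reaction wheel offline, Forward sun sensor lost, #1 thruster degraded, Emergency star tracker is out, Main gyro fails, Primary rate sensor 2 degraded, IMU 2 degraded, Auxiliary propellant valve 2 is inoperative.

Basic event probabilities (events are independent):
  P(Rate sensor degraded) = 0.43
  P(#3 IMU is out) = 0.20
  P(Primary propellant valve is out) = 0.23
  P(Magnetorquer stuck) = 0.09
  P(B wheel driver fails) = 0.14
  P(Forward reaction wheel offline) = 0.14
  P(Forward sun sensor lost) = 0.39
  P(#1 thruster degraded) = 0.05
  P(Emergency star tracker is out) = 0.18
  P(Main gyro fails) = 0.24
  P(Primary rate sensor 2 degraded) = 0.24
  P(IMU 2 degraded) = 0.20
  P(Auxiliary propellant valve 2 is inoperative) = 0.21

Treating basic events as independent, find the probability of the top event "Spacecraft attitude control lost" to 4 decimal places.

0.5488

P(Control loop fails) [OR] = 1 − (1−0.43) × (1−0.20) = 0.544000
P(Momentum path inoperative) [AND] = 0.23 × 0.09 × 0.14 = 0.002898
P(Backup chain fails) [OR] = 1 − (1−0.39) × (1−0.05) = 0.420500
P(Reaction-wheel cluster fails) [OR] = 1 − (1−0.18) × (1−0.24) × (1−0.24) × (1−0.20) = 0.621094
P(Thruster branch lost) [AND] = 0.14 × 0.420500 × 0.621094 × 0.21 = 0.007678
P(Spacecraft attitude control lost) [OR] = 1 − (1−0.544000) × (1−0.002898) × (1−0.007678) = 0.548813
Rounded to 4 decimal places: P(Spacecraft attitude control lost) ≈ 0.5488.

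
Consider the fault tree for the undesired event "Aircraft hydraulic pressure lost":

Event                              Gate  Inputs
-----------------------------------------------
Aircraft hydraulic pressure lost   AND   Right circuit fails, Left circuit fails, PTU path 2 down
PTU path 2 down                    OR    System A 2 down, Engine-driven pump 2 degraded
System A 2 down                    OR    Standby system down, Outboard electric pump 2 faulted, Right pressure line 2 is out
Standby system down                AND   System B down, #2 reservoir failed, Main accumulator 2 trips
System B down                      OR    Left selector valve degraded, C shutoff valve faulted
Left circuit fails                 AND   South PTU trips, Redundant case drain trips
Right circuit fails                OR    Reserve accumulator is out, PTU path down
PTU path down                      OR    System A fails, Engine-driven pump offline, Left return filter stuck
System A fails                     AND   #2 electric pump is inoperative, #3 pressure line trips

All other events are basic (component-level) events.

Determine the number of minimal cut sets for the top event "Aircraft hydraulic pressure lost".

20

System A fails [AND]: one cut set from each child combined → 1 × 1 = 1 cut set(s).
PTU path down [OR]: union of children's cut sets → 3 cut set(s).
Right circuit fails [OR]: union of children's cut sets → 4 cut set(s).
Left circuit fails [AND]: one cut set from each child combined → 1 × 1 = 1 cut set(s).
System B down [OR]: union of children's cut sets → 2 cut set(s).
Standby system down [AND]: one cut set from each child combined → 2 × 1 × 1 = 2 cut set(s).
System A 2 down [OR]: union of children's cut sets → 4 cut set(s).
PTU path 2 down [OR]: union of children's cut sets → 5 cut set(s).
Aircraft hydraulic pressure lost [AND]: one cut set from each child combined → 4 × 1 × 5 = 20 cut set(s).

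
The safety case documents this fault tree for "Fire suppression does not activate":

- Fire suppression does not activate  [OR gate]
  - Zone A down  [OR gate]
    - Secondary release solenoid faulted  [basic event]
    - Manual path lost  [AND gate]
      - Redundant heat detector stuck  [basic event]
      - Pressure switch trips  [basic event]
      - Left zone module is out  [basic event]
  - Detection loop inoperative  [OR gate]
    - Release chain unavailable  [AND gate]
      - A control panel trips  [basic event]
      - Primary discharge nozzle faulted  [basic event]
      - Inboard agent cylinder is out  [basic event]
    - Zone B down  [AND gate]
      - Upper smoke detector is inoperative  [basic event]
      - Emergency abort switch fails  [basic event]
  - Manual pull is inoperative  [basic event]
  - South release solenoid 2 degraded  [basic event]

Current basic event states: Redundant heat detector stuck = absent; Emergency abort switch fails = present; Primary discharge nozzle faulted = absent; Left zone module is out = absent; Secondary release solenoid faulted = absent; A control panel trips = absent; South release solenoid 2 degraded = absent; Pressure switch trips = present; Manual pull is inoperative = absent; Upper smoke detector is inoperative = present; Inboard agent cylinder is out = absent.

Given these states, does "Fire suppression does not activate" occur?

Yes

Manual path lost [AND]: Redundant heat detector stuck=not, Pressure switch trips=occurs, Left zone module is out=not → not all inputs occur → does not occur.
Zone A down [OR]: Secondary release solenoid faulted=not, Manual path lost=not → no input occurs → does not occur.
Release chain unavailable [AND]: A control panel trips=not, Primary discharge nozzle faulted=not, Inboard agent cylinder is out=not → not all inputs occur → does not occur.
Zone B down [AND]: Upper smoke detector is inoperative=occurs, Emergency abort switch fails=occurs → all inputs occur → occurs.
Detection loop inoperative [OR]: Release chain unavailable=not, Zone B down=occurs → at least one input occurs → occurs.
Fire suppression does not activate [OR]: Zone A down=not, Detection loop inoperative=occurs, Manual pull is inoperative=not, South release solenoid 2 degraded=not → at least one input occurs → occurs.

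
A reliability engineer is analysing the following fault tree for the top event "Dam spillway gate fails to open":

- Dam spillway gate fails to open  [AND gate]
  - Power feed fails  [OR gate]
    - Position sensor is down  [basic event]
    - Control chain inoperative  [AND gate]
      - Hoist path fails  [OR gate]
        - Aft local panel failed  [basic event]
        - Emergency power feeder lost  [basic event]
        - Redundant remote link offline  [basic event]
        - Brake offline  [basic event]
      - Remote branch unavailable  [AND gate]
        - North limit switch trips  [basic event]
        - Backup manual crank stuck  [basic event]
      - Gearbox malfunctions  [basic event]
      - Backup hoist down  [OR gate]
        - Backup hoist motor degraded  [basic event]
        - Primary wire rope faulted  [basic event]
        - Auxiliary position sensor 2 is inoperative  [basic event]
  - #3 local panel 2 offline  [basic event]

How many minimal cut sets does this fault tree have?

13

Hoist path fails [OR]: union of children's cut sets → 4 cut set(s).
Remote branch unavailable [AND]: one cut set from each child combined → 1 × 1 = 1 cut set(s).
Backup hoist down [OR]: union of children's cut sets → 3 cut set(s).
Control chain inoperative [AND]: one cut set from each child combined → 4 × 1 × 1 × 3 = 12 cut set(s).
Power feed fails [OR]: union of children's cut sets → 13 cut set(s).
Dam spillway gate fails to open [AND]: one cut set from each child combined → 13 × 1 = 13 cut set(s).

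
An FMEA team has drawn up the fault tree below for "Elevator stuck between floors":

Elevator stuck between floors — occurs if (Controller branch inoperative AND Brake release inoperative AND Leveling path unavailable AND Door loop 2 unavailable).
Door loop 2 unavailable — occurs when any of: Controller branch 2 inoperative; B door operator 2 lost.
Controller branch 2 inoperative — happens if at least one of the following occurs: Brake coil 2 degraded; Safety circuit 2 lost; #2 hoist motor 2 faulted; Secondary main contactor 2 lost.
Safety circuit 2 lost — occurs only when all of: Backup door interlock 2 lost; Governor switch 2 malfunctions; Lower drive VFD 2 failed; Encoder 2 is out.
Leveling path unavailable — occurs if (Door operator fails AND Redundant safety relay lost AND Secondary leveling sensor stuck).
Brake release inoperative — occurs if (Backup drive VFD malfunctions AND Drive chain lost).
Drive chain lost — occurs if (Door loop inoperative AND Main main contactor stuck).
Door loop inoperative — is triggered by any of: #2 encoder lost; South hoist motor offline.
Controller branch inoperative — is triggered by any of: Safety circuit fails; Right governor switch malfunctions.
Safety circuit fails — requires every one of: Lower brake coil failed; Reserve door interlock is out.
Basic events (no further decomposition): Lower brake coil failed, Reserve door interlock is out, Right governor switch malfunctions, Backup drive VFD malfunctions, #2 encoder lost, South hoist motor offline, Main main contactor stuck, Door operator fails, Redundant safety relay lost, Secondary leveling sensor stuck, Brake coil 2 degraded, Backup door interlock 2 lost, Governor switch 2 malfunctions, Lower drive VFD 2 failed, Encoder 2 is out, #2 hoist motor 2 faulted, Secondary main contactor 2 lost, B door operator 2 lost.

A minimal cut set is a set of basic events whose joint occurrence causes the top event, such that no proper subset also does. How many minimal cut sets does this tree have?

20

Safety circuit fails [AND]: one cut set from each child combined → 1 × 1 = 1 cut set(s).
Controller branch inoperative [OR]: union of children's cut sets → 2 cut set(s).
Door loop inoperative [OR]: union of children's cut sets → 2 cut set(s).
Drive chain lost [AND]: one cut set from each child combined → 2 × 1 = 2 cut set(s).
Brake release inoperative [AND]: one cut set from each child combined → 1 × 2 = 2 cut set(s).
Leveling path unavailable [AND]: one cut set from each child combined → 1 × 1 × 1 = 1 cut set(s).
Safety circuit 2 lost [AND]: one cut set from each child combined → 1 × 1 × 1 × 1 = 1 cut set(s).
Controller branch 2 inoperative [OR]: union of children's cut sets → 4 cut set(s).
Door loop 2 unavailable [OR]: union of children's cut sets → 5 cut set(s).
Elevator stuck between floors [AND]: one cut set from each child combined → 2 × 2 × 1 × 5 = 20 cut set(s).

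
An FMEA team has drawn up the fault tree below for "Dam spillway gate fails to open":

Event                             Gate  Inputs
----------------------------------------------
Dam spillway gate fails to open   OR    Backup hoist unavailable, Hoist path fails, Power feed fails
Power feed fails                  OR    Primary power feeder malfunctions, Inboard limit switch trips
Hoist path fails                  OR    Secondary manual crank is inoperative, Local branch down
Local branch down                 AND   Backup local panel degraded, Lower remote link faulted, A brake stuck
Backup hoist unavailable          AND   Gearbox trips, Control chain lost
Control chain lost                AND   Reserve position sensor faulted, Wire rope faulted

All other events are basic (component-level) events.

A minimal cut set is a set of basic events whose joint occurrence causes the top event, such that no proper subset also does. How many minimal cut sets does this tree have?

Control chain lost [AND]: one cut set from each child combined → 1 × 1 = 1 cut set(s).
Backup hoist unavailable [AND]: one cut set from each child combined → 1 × 1 = 1 cut set(s).
Local branch down [AND]: one cut set from each child combined → 1 × 1 × 1 = 1 cut set(s).
Hoist path fails [OR]: union of children's cut sets → 2 cut set(s).
Power feed fails [OR]: union of children's cut sets → 2 cut set(s).
Dam spillway gate fails to open [OR]: union of children's cut sets → 5 cut set(s).
Minimal cut sets: {Gearbox trips, Reserve position sensor faulted, Wire rope faulted}; {Secondary manual crank is inoperative}; {A brake stuck, Backup local panel degraded, Lower remote link faulted}; {Primary power feeder malfunctions}; {Inboard limit switch trips}.

5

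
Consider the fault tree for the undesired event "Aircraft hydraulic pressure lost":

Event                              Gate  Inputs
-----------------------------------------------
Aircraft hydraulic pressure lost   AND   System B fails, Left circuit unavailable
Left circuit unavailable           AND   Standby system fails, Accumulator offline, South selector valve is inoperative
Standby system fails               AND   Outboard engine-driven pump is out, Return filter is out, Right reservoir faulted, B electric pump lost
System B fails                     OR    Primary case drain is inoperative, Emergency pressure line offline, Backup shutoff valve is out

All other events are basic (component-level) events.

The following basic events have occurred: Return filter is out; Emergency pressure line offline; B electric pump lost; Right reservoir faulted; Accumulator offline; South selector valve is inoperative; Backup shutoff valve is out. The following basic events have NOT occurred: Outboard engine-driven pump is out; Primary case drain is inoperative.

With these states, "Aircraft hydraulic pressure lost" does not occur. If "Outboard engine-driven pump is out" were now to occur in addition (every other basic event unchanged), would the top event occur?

Counterfactual: set "Outboard engine-driven pump is out" to occurred.
System B fails [OR]: Primary case drain is inoperative=not, Emergency pressure line offline=occurs, Backup shutoff valve is out=occurs → at least one input occurs → occurs.
Standby system fails [AND]: Outboard engine-driven pump is out=occurs, Return filter is out=occurs, Right reservoir faulted=occurs, B electric pump lost=occurs → all inputs occur → occurs.
Left circuit unavailable [AND]: Standby system fails=occurs, Accumulator offline=occurs, South selector valve is inoperative=occurs → all inputs occur → occurs.
Aircraft hydraulic pressure lost [AND]: System B fails=occurs, Left circuit unavailable=occurs → all inputs occur → occurs.

Yes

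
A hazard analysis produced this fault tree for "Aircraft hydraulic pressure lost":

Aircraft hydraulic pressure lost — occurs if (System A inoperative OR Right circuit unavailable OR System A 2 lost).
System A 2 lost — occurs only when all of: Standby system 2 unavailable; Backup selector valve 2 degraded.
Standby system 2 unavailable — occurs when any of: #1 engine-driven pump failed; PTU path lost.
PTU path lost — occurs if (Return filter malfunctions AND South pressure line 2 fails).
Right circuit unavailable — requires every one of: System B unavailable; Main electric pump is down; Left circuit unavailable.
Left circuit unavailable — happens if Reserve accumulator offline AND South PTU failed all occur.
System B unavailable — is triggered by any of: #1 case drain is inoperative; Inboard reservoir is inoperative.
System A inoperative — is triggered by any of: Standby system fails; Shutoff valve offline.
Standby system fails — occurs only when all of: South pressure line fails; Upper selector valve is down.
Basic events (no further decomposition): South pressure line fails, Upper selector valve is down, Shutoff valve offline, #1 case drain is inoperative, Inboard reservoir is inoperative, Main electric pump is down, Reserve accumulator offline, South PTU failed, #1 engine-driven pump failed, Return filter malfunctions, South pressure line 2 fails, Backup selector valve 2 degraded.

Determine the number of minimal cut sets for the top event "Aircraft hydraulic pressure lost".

6

Standby system fails [AND]: one cut set from each child combined → 1 × 1 = 1 cut set(s).
System A inoperative [OR]: union of children's cut sets → 2 cut set(s).
System B unavailable [OR]: union of children's cut sets → 2 cut set(s).
Left circuit unavailable [AND]: one cut set from each child combined → 1 × 1 = 1 cut set(s).
Right circuit unavailable [AND]: one cut set from each child combined → 2 × 1 × 1 = 2 cut set(s).
PTU path lost [AND]: one cut set from each child combined → 1 × 1 = 1 cut set(s).
Standby system 2 unavailable [OR]: union of children's cut sets → 2 cut set(s).
System A 2 lost [AND]: one cut set from each child combined → 2 × 1 = 2 cut set(s).
Aircraft hydraulic pressure lost [OR]: union of children's cut sets → 6 cut set(s).
Minimal cut sets: {South pressure line fails, Upper selector valve is down}; {Shutoff valve offline}; {#1 case drain is inoperative, Main electric pump is down, Reserve accumulator offline, South PTU failed}; {Inboard reservoir is inoperative, Main electric pump is down, Reserve accumulator offline, South PTU failed}; {#1 engine-driven pump failed, Backup selector valve 2 degraded}; {Backup selector valve 2 degraded, Return filter malfunctions, South pressure line 2 fails}.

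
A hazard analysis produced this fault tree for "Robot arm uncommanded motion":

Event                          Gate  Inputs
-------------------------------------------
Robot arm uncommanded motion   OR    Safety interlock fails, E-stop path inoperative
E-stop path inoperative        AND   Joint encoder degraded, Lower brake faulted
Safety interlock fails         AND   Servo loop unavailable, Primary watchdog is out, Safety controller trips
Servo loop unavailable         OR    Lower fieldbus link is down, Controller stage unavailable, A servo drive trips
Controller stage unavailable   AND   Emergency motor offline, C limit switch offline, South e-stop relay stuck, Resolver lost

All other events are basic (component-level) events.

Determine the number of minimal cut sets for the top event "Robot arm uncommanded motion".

4

Controller stage unavailable [AND]: one cut set from each child combined → 1 × 1 × 1 × 1 = 1 cut set(s).
Servo loop unavailable [OR]: union of children's cut sets → 3 cut set(s).
Safety interlock fails [AND]: one cut set from each child combined → 3 × 1 × 1 = 3 cut set(s).
E-stop path inoperative [AND]: one cut set from each child combined → 1 × 1 = 1 cut set(s).
Robot arm uncommanded motion [OR]: union of children's cut sets → 4 cut set(s).
Minimal cut sets: {Lower fieldbus link is down, Primary watchdog is out, Safety controller trips}; {C limit switch offline, Emergency motor offline, Primary watchdog is out, Resolver lost, Safety controller trips, South e-stop relay stuck}; {A servo drive trips, Primary watchdog is out, Safety controller trips}; {Joint encoder degraded, Lower brake faulted}.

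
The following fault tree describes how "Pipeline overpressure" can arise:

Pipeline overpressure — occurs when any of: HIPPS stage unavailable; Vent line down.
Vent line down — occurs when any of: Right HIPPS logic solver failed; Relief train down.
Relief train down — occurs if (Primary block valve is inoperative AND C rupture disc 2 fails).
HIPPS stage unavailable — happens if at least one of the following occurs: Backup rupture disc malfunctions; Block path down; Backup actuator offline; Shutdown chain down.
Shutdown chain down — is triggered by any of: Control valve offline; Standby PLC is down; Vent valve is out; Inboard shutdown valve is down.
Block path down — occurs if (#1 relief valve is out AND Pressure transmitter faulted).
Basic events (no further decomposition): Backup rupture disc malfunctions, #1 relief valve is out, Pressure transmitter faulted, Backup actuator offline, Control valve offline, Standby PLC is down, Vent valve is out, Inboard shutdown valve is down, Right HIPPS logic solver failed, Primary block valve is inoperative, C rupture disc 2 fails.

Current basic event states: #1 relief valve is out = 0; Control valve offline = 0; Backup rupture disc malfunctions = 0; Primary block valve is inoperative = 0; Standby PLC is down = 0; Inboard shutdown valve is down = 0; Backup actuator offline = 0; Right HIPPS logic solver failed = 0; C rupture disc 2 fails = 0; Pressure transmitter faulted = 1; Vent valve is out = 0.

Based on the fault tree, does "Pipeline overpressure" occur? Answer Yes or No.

No

Block path down [AND]: #1 relief valve is out=not, Pressure transmitter faulted=occurs → not all inputs occur → does not occur.
Shutdown chain down [OR]: Control valve offline=not, Standby PLC is down=not, Vent valve is out=not, Inboard shutdown valve is down=not → no input occurs → does not occur.
HIPPS stage unavailable [OR]: Backup rupture disc malfunctions=not, Block path down=not, Backup actuator offline=not, Shutdown chain down=not → no input occurs → does not occur.
Relief train down [AND]: Primary block valve is inoperative=not, C rupture disc 2 fails=not → not all inputs occur → does not occur.
Vent line down [OR]: Right HIPPS logic solver failed=not, Relief train down=not → no input occurs → does not occur.
Pipeline overpressure [OR]: HIPPS stage unavailable=not, Vent line down=not → no input occurs → does not occur.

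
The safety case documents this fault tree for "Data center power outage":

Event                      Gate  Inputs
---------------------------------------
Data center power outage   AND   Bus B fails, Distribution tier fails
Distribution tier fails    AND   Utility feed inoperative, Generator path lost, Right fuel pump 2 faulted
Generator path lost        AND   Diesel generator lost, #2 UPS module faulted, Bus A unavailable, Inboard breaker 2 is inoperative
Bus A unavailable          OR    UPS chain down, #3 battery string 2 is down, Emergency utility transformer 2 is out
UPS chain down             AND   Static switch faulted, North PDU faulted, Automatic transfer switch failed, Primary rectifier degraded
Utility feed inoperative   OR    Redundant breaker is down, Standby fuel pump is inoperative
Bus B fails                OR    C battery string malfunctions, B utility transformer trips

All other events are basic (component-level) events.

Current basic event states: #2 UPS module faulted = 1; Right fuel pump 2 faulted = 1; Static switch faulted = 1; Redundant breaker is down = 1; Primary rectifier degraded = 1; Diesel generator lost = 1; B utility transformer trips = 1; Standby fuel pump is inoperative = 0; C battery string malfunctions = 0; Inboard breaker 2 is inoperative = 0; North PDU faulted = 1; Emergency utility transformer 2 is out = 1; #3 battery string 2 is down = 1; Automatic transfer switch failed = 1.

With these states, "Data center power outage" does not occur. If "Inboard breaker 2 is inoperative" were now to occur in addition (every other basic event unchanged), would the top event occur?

Counterfactual: set "Inboard breaker 2 is inoperative" to occurred.
Bus B fails [OR]: C battery string malfunctions=not, B utility transformer trips=occurs → at least one input occurs → occurs.
Utility feed inoperative [OR]: Redundant breaker is down=occurs, Standby fuel pump is inoperative=not → at least one input occurs → occurs.
UPS chain down [AND]: Static switch faulted=occurs, North PDU faulted=occurs, Automatic transfer switch failed=occurs, Primary rectifier degraded=occurs → all inputs occur → occurs.
Bus A unavailable [OR]: UPS chain down=occurs, #3 battery string 2 is down=occurs, Emergency utility transformer 2 is out=occurs → at least one input occurs → occurs.
Generator path lost [AND]: Diesel generator lost=occurs, #2 UPS module faulted=occurs, Bus A unavailable=occurs, Inboard breaker 2 is inoperative=occurs → all inputs occur → occurs.
Distribution tier fails [AND]: Utility feed inoperative=occurs, Generator path lost=occurs, Right fuel pump 2 faulted=occurs → all inputs occur → occurs.
Data center power outage [AND]: Bus B fails=occurs, Distribution tier fails=occurs → all inputs occur → occurs.

Yes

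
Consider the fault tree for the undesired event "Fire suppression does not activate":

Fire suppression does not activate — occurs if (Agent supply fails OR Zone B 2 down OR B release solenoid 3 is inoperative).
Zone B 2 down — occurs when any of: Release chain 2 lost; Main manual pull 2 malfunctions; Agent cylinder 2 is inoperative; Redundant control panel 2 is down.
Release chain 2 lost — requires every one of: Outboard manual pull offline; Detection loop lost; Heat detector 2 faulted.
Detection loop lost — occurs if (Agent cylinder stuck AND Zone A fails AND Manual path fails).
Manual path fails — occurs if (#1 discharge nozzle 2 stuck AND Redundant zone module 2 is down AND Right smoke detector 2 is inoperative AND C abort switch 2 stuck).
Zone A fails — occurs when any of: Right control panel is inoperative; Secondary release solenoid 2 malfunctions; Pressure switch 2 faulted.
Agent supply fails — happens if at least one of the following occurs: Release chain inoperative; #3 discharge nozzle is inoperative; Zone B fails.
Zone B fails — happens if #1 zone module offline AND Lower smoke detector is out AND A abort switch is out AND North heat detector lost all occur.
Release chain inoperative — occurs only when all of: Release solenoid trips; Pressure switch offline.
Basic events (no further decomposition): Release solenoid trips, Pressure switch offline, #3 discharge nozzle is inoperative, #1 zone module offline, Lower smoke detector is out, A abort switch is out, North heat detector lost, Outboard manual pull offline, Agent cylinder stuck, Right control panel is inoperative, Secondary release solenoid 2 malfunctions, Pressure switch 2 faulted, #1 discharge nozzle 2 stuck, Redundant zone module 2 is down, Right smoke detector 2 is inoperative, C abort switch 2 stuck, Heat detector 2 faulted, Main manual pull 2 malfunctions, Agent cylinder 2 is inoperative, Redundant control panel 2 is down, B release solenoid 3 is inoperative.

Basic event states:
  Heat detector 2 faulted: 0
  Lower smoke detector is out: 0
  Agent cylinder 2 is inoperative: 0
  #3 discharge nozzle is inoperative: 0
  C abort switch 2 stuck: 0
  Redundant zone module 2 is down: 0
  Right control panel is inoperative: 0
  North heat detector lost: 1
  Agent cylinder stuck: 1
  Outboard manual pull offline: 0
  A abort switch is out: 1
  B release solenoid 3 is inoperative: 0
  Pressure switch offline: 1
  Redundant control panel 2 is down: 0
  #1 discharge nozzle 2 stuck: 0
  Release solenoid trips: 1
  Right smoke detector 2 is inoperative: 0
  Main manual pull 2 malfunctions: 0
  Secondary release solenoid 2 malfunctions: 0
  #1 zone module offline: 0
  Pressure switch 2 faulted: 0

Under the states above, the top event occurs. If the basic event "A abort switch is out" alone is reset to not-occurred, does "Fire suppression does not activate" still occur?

Yes

Counterfactual: set "A abort switch is out" to not occurred.
Release chain inoperative [AND]: Release solenoid trips=occurs, Pressure switch offline=occurs → all inputs occur → occurs.
Zone B fails [AND]: #1 zone module offline=not, Lower smoke detector is out=not, A abort switch is out=not, North heat detector lost=occurs → not all inputs occur → does not occur.
Agent supply fails [OR]: Release chain inoperative=occurs, #3 discharge nozzle is inoperative=not, Zone B fails=not → at least one input occurs → occurs.
Zone A fails [OR]: Right control panel is inoperative=not, Secondary release solenoid 2 malfunctions=not, Pressure switch 2 faulted=not → no input occurs → does not occur.
Manual path fails [AND]: #1 discharge nozzle 2 stuck=not, Redundant zone module 2 is down=not, Right smoke detector 2 is inoperative=not, C abort switch 2 stuck=not → not all inputs occur → does not occur.
Detection loop lost [AND]: Agent cylinder stuck=occurs, Zone A fails=not, Manual path fails=not → not all inputs occur → does not occur.
Release chain 2 lost [AND]: Outboard manual pull offline=not, Detection loop lost=not, Heat detector 2 faulted=not → not all inputs occur → does not occur.
Zone B 2 down [OR]: Release chain 2 lost=not, Main manual pull 2 malfunctions=not, Agent cylinder 2 is inoperative=not, Redundant control panel 2 is down=not → no input occurs → does not occur.
Fire suppression does not activate [OR]: Agent supply fails=occurs, Zone B 2 down=not, B release solenoid 3 is inoperative=not → at least one input occurs → occurs.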